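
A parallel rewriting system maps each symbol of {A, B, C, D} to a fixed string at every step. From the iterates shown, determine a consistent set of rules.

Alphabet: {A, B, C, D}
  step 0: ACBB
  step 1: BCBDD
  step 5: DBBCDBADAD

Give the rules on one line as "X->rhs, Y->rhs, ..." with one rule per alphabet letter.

A->BC, B->D, C->B, D->A

  step 0 ⇒ step 1: ACBB ⇒ BC·B·D·D
    A ↦ BC
    B ↦ D
    C ↦ B
    D ↦ A  (constrained at step 1)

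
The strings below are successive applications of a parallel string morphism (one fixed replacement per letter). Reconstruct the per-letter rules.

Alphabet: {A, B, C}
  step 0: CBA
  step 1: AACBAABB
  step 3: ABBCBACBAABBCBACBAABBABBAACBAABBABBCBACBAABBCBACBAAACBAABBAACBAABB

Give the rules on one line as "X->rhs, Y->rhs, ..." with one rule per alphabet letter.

A->ABB, B->CBA, C->AA

  step 0 ⇒ step 1: CBA ⇒ AA·CBA·ABB
    A ↦ ABB
    B ↦ CBA
    C ↦ AA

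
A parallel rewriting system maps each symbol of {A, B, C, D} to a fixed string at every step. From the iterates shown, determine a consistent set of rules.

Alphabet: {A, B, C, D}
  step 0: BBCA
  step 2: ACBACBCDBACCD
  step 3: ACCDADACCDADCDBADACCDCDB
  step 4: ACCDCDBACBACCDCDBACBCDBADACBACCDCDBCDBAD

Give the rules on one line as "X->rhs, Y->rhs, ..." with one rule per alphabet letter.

  step 3 ⇒ step 4: ACCDADACCDADCDBADACCDCDB ⇒ AC·CD·CD·B·AC·B·AC·CD·CD·B·AC·B·CD·B·AD·AC·B·AC·CD·CD·B·CD·B·AD
    A ↦ AC
    B ↦ AD
    C ↦ CD
    D ↦ B

A->AC, B->AD, C->CD, D->B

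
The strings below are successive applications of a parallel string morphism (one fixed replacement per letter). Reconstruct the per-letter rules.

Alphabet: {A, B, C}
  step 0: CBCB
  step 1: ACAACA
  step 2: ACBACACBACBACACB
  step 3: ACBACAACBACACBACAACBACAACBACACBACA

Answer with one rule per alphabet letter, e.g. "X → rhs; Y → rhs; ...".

A->ACB, B->A, C->AC

  step 2 ⇒ step 3: ACBACACBACBACACB ⇒ ACB·AC·A·ACB·AC·ACB·AC·A·ACB·AC·A·ACB·AC·ACB·AC·A
    A ↦ ACB
    B ↦ A
    C ↦ AC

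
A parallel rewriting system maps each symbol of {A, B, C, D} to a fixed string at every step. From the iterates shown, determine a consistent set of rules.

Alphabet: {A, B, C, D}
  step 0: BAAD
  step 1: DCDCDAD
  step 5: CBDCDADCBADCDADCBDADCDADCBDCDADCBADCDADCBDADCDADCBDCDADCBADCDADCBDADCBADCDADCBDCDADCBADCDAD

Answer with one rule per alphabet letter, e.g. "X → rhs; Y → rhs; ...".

  step 0 ⇒ step 1: BAAD ⇒ D·CD·CD·AD
    A ↦ CD
    B ↦ D
    D ↦ AD
    C ↦ CB  (constrained at step 1)

A->CD, B->D, C->CB, D->AD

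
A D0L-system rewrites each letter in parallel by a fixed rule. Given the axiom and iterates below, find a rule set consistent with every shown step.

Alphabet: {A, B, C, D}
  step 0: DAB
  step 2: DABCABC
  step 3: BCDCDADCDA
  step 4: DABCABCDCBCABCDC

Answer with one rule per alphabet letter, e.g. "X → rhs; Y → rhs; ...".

A->DC, B->D, C->A, D->BC

  step 3 ⇒ step 4: BCDCDADCDA ⇒ D·A·BC·A·BC·DC·BC·A·BC·DC
    A ↦ DC
    B ↦ D
    C ↦ A
    D ↦ BC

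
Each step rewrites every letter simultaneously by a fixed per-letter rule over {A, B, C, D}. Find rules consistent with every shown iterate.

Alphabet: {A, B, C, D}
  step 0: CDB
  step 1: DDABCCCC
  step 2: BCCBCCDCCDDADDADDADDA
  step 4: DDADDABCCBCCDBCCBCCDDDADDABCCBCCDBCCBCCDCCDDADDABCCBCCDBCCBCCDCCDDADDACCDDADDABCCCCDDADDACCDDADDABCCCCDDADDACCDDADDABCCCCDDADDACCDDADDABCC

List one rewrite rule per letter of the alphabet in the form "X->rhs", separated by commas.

  step 1 ⇒ step 2: DDABCCCC ⇒ BCC·BCC·D·CC·DDA·DDA·DDA·DDA
    A ↦ D
    B ↦ CC
    C ↦ DDA
    D ↦ BCC

A->D, B->CC, C->DDA, D->BCC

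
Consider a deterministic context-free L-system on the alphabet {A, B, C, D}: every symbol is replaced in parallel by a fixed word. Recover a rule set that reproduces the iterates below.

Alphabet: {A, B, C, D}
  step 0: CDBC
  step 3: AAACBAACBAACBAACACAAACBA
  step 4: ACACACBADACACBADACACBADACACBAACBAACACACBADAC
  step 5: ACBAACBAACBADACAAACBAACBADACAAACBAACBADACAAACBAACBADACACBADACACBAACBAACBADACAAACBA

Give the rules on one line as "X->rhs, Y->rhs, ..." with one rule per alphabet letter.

A->AC, B->D, C->BA, D->AA

  step 4 ⇒ step 5: ACACACBADACACBADACACBADACACBAACBAACACACBADAC ⇒ AC·BA·AC·BA·AC·BA·D·AC·AA·AC·BA·AC·BA·D·AC·AA·AC·BA·AC·BA·D·AC·AA·AC·BA·AC·BA·D·AC·AC·BA·D·AC·AC·BA·AC·BA·AC·BA·D·AC·AA·AC·BA
    A ↦ AC
    B ↦ D
    C ↦ BA
    D ↦ AA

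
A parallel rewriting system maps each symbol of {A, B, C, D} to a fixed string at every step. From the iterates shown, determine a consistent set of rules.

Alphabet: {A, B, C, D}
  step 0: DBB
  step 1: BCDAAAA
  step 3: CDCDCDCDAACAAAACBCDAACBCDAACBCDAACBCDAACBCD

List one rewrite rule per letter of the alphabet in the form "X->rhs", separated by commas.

A->CD, B->AA, C->AAC, D->BCD

  step 0 ⇒ step 1: DBB ⇒ BCD·AA·AA
    B ↦ AA
    D ↦ BCD
    A ↦ CD  (constrained at step 1)
    C ↦ AAC  (constrained at step 1)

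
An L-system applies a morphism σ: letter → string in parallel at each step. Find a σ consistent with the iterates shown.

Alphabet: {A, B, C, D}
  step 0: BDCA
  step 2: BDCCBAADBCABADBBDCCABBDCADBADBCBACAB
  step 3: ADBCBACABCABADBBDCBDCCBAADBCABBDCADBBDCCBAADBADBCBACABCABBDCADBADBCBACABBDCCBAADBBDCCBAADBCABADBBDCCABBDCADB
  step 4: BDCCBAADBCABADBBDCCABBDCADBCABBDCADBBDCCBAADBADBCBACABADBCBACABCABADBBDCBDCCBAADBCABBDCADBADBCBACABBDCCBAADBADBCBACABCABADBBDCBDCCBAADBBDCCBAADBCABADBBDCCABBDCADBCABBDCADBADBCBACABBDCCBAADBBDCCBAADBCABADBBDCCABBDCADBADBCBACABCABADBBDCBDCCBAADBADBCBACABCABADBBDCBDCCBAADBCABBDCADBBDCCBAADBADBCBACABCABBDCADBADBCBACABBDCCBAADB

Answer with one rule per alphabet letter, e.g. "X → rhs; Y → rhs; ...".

  step 3 ⇒ step 4: ADBCBACABCABADBBDCBDCCBAADBCABBDCADBBDCCBAADBADBCBACABCABBDCADBADBCBACABBDCCBAADBBDCCBAADBCABADBBDCCABBDCADB ⇒ BDC·CBA·ADB·CAB·ADB·BDC·CAB·BDC·ADB·CAB·BDC·ADB·BDC·CBA·ADB·ADB·CBA·CAB·ADB·CBA·CAB·CAB·ADB·BDC·BDC·CBA·ADB·CAB·BDC·ADB·ADB·CBA·CAB·BDC·CBA·ADB·ADB·CBA·CAB·CAB·ADB·BDC·BDC·CBA·ADB·BDC·CBA·ADB·CAB·ADB·BDC·CAB·BDC·ADB·CAB·BDC·ADB·ADB·CBA·CAB·BDC·CBA·ADB·BDC·CBA·ADB·CAB·ADB·BDC·CAB·BDC·ADB·ADB·CBA·CAB·CAB·ADB·BDC·BDC·CBA·ADB·ADB·CBA·CAB·CAB·ADB·BDC·BDC·CBA·ADB·CAB·BDC·ADB·BDC·CBA·ADB·ADB·CBA·CAB·CAB·BDC·ADB·ADB·CBA·CAB·BDC·CBA·ADB
    A ↦ BDC
    B ↦ ADB
    C ↦ CAB
    D ↦ CBA

A->BDC, B->ADB, C->CAB, D->CBA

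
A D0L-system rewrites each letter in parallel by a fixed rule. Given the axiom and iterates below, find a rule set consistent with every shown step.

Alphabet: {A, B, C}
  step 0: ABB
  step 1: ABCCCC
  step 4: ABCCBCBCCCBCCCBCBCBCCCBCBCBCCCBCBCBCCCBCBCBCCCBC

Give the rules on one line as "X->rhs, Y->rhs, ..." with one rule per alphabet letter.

A->AB, B->CC, C->BC

  step 0 ⇒ step 1: ABB ⇒ AB·CC·CC
    A ↦ AB
    B ↦ CC
    C ↦ BC  (constrained at step 1)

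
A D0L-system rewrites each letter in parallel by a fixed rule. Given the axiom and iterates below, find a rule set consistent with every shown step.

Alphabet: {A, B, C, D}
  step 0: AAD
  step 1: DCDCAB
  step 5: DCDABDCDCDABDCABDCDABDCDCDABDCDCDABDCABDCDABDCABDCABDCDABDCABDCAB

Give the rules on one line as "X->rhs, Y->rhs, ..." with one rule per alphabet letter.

  step 0 ⇒ step 1: AAD ⇒ DC·DC·AB
    A ↦ DC
    D ↦ AB
    B ↦ D  (constrained at step 1)
    C ↦ DC  (constrained at step 1)

A->DC, B->D, C->DC, D->AB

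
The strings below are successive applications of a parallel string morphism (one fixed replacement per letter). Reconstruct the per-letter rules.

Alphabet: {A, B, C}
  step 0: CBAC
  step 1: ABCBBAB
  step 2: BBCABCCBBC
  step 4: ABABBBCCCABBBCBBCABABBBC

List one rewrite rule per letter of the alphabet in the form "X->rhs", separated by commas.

A->BB, B->C, C->AB

  step 1 ⇒ step 2: ABCBBAB ⇒ BB·C·AB·C·C·BB·C
    A ↦ BB
    B ↦ C
    C ↦ AB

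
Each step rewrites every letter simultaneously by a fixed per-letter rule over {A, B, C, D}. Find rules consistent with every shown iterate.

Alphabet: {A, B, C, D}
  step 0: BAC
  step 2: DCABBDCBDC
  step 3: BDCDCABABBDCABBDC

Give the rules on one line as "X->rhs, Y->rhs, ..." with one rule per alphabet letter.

  step 2 ⇒ step 3: DCABBDCBDC ⇒ B·DC·DC·AB·AB·B·DC·AB·B·DC
    A ↦ DC
    B ↦ AB
    C ↦ DC
    D ↦ B

A->DC, B->AB, C->DC, D->B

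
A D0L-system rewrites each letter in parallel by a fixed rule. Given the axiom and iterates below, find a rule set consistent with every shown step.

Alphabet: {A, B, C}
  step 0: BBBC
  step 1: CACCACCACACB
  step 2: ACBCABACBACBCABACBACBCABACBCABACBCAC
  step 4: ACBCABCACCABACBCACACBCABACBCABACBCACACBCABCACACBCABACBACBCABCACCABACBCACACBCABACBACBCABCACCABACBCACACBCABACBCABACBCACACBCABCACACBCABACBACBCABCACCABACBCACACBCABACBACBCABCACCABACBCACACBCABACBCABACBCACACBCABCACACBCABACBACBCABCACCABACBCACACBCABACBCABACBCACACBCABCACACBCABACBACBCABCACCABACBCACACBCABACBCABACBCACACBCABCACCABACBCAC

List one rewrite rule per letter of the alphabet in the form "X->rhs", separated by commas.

A->CAB, B->CAC, C->ACB

  step 1 ⇒ step 2: CACCACCACACB ⇒ ACB·CAB·ACB·ACB·CAB·ACB·ACB·CAB·ACB·CAB·ACB·CAC
    A ↦ CAB
    B ↦ CAC
    C ↦ ACB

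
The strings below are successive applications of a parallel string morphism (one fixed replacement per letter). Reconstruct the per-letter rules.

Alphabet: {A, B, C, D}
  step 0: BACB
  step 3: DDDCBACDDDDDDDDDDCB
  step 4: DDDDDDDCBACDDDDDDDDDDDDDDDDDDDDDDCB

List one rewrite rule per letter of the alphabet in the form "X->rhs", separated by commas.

  step 3 ⇒ step 4: DDDCBACDDDDDDDDDDCB ⇒ DD·DD·DD·D·CB·AC·D·DD·DD·DD·DD·DD·DD·DD·DD·DD·DD·D·CB
    A ↦ AC
    B ↦ CB
    C ↦ D
    D ↦ DD

A->AC, B->CB, C->D, D->DD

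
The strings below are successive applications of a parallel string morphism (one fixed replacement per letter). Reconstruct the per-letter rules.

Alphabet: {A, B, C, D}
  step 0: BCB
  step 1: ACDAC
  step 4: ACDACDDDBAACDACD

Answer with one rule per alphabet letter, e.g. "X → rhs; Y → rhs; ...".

  step 0 ⇒ step 1: BCB ⇒ AC·D·AC
    B ↦ AC
    C ↦ D
    A ↦ D  (constrained at step 1)
    D ↦ BA  (constrained at step 1)

A->D, B->AC, C->D, D->BA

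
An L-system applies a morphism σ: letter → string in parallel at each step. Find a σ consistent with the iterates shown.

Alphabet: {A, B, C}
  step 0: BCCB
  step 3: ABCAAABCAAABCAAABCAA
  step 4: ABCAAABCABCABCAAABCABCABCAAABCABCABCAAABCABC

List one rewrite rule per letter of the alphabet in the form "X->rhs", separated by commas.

  step 3 ⇒ step 4: ABCAAABCAAABCAAABCAA ⇒ ABC·A·A·ABC·ABC·ABC·A·A·ABC·ABC·ABC·A·A·ABC·ABC·ABC·A·A·ABC·ABC
    A ↦ ABC
    B ↦ A
    C ↦ A

A->ABC, B->A, C->A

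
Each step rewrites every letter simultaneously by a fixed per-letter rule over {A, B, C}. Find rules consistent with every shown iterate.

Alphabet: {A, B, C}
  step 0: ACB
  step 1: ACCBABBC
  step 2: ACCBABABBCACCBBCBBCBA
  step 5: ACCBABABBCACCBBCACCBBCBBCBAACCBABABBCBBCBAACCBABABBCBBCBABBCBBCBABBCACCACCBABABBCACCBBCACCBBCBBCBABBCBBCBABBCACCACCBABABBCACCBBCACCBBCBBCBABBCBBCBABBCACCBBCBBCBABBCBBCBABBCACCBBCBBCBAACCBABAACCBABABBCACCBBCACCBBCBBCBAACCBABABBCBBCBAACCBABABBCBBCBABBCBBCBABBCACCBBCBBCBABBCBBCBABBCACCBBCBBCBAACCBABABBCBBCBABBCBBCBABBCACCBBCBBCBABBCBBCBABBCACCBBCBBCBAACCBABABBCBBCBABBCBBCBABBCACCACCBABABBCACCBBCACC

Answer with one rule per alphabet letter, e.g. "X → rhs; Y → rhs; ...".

A->ACC, B->BBC, C->BA

  step 1 ⇒ step 2: ACCBABBC ⇒ ACC·BA·BA·BBC·ACC·BBC·BBC·BA
    A ↦ ACC
    B ↦ BBC
    C ↦ BA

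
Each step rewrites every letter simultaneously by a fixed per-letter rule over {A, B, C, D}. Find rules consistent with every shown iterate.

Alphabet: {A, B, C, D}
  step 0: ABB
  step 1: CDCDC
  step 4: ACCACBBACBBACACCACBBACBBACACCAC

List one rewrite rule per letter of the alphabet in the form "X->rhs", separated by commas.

  step 0 ⇒ step 1: ABB ⇒ C·DC·DC
    A ↦ C
    B ↦ DC
    C ↦ AC  (constrained at step 1)
    D ↦ BB  (constrained at step 1)

A->C, B->DC, C->AC, D->BB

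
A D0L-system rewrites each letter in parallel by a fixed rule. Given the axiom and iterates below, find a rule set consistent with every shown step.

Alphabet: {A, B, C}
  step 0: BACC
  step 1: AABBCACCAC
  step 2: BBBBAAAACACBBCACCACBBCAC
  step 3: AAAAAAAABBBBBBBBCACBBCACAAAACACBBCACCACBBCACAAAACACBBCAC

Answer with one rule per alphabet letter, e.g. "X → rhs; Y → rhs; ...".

  step 2 ⇒ step 3: BBBBAAAACACBBCACCACBBCAC ⇒ AA·AA·AA·AA·BB·BB·BB·BB·CAC·BB·CAC·AA·AA·CAC·BB·CAC·CAC·BB·CAC·AA·AA·CAC·BB·CAC
    A ↦ BB
    B ↦ AA
    C ↦ CAC

A->BB, B->AA, C->CAC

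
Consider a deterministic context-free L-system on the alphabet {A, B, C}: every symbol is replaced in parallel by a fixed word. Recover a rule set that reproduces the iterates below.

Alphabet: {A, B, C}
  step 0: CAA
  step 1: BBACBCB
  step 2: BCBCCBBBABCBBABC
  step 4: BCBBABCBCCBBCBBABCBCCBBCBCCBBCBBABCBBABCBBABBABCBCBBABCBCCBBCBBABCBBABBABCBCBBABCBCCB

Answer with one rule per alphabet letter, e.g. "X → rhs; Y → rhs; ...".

A->CB, B->BC, C->BBA

  step 1 ⇒ step 2: BBACBCB ⇒ BC·BC·CB·BBA·BC·BBA·BC
    A ↦ CB
    B ↦ BC
    C ↦ BBA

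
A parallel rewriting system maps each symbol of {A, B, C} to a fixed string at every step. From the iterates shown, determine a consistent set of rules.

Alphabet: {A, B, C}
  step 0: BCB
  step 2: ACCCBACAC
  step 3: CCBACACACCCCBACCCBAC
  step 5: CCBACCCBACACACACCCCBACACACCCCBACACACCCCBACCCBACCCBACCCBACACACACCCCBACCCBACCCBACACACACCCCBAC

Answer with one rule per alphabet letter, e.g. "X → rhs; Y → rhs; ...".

A->CCB, B->C, C->AC

  step 2 ⇒ step 3: ACCCBACAC ⇒ CCB·AC·AC·AC·C·CCB·AC·CCB·AC
    A ↦ CCB
    B ↦ C
    C ↦ AC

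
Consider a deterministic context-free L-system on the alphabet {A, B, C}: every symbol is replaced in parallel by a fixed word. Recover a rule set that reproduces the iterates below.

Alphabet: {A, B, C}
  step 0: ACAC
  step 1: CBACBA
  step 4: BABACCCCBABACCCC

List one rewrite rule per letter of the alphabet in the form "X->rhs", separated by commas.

  step 0 ⇒ step 1: ACAC ⇒ C·BA·C·BA
    A ↦ C
    C ↦ BA
    B ↦ C  (constrained at step 1)

A->C, B->C, C->BA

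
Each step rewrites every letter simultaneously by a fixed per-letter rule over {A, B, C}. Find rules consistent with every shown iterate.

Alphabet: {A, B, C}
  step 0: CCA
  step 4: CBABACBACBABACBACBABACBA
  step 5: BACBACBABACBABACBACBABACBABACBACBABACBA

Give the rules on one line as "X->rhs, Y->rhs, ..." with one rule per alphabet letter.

A->BA, B->C, C->BA

  step 4 ⇒ step 5: CBABACBACBABACBACBABACBA ⇒ BA·C·BA·C·BA·BA·C·BA·BA·C·BA·C·BA·BA·C·BA·BA·C·BA·C·BA·BA·C·BA
    A ↦ BA
    B ↦ C
    C ↦ BA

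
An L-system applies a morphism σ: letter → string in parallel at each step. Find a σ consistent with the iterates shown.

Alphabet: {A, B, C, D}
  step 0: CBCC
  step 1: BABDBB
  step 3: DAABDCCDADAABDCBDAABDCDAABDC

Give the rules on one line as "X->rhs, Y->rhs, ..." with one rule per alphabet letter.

  step 0 ⇒ step 1: CBCC ⇒ B·ABD·B·B
    B ↦ ABD
    C ↦ B
    A ↦ DA  (constrained at step 1)
    D ↦ C  (constrained at step 1)

A->DA, B->ABD, C->B, D->C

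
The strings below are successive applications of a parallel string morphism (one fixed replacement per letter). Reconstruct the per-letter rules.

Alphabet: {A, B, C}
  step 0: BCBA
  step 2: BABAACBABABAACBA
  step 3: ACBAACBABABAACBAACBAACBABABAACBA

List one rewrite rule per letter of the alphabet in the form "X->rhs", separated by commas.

  step 2 ⇒ step 3: BABAACBABABAACBA ⇒ AC·BA·AC·BA·BA·BA·AC·BA·AC·BA·AC·BA·BA·BA·AC·BA
    A ↦ BA
    B ↦ AC
    C ↦ BA

A->BA, B->AC, C->BA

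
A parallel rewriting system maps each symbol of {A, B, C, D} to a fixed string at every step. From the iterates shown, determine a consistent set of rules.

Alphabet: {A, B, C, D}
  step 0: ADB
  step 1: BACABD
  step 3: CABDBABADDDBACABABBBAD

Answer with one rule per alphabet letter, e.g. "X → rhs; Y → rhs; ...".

A->BA, B->D, C->ABB, D->CAB

  step 0 ⇒ step 1: ADB ⇒ BA·CAB·D
    A ↦ BA
    B ↦ D
    D ↦ CAB
    C ↦ ABB  (constrained at step 1)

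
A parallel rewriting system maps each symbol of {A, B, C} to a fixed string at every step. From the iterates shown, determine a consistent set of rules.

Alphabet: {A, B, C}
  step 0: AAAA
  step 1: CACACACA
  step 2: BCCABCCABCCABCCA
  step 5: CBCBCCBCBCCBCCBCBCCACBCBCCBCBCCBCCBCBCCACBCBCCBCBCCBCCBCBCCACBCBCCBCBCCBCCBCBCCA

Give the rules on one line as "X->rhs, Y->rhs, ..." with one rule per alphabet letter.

A->CA, B->C, C->BC

  step 1 ⇒ step 2: CACACACA ⇒ BC·CA·BC·CA·BC·CA·BC·CA
    A ↦ CA
    C ↦ BC
    B ↦ C  (constrained at step 2)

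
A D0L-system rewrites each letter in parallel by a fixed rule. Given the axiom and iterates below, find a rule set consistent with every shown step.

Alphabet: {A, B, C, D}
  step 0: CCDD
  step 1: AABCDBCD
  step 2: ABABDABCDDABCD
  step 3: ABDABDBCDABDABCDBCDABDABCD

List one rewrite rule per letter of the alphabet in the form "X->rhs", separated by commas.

  step 2 ⇒ step 3: ABABDABCDDABCD ⇒ AB·D·AB·D·BCD·AB·D·A·BCD·BCD·AB·D·A·BCD
    A ↦ AB
    B ↦ D
    C ↦ A
    D ↦ BCD

A->AB, B->D, C->A, D->BCD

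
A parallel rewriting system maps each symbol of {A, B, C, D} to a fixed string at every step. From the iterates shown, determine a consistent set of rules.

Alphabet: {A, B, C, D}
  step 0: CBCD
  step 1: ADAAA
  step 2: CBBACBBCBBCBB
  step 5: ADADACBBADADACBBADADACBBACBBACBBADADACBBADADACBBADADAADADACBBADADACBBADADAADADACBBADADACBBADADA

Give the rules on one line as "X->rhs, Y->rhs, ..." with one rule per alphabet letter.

A->CBB, B->DA, C->A, D->A

  step 1 ⇒ step 2: ADAAA ⇒ CBB·A·CBB·CBB·CBB
    A ↦ CBB
    D ↦ A
  step 0 ⇒ step 1: CBCD ⇒ A·DA·A·A
    B ↦ DA
  step 0 ⇒ step 1: CBCD ⇒ A·DA·A·A
    C ↦ A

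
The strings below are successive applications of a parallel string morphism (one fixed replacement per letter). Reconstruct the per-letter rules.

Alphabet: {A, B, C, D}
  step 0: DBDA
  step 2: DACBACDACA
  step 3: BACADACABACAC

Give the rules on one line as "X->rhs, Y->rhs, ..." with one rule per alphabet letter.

  step 2 ⇒ step 3: DACBACDACA ⇒ BA·C·A·DA·C·A·BA·C·A·C
    A ↦ C
    B ↦ DA
    C ↦ A
    D ↦ BA

A->C, B->DA, C->A, D->BA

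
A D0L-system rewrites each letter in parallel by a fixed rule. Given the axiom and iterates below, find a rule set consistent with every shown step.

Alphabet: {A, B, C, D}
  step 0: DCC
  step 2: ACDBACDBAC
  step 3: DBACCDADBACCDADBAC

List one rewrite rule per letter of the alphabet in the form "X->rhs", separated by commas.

A->DB, B->DA, C->AC, D->C

  step 2 ⇒ step 3: ACDBACDBAC ⇒ DB·AC·C·DA·DB·AC·C·DA·DB·AC
    A ↦ DB
    B ↦ DA
    C ↦ AC
    D ↦ C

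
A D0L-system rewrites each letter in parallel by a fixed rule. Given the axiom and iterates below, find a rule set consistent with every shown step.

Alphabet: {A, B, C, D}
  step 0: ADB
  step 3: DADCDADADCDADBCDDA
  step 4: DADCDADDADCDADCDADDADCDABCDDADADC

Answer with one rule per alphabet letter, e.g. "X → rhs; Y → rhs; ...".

A->DC, B->BC, C->D, D->DA

  step 3 ⇒ step 4: DADCDADADCDADBCDDA ⇒ DA·DC·DA·D·DA·DC·DA·DC·DA·D·DA·DC·DA·BC·D·DA·DA·DC
    A ↦ DC
    B ↦ BC
    C ↦ D
    D ↦ DA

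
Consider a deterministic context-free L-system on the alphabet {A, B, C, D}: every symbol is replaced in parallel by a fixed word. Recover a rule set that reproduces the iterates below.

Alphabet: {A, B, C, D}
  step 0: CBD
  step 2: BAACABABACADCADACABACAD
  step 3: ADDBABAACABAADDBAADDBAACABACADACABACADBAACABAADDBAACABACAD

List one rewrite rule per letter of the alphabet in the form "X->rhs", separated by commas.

A->BA, B->ADD, C->ACA, D->CAD

  step 2 ⇒ step 3: BAACABABACADCADACABACAD ⇒ ADD·BA·BA·ACA·BA·ADD·BA·ADD·BA·ACA·BA·CAD·ACA·BA·CAD·BA·ACA·BA·ADD·BA·ACA·BA·CAD
    A ↦ BA
    B ↦ ADD
    C ↦ ACA
    D ↦ CAD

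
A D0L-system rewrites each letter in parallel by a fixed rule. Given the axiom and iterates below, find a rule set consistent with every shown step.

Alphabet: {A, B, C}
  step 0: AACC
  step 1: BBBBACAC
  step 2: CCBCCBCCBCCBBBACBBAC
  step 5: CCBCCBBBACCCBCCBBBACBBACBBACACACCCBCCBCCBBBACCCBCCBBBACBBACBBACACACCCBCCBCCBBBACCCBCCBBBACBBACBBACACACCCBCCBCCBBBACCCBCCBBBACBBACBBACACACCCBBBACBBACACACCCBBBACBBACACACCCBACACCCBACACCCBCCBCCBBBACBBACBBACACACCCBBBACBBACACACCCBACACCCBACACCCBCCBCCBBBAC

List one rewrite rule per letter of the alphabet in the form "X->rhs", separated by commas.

  step 1 ⇒ step 2: BBBBACAC ⇒ CCB·CCB·CCB·CCB·BB·AC·BB·AC
    A ↦ BB
    B ↦ CCB
    C ↦ AC

A->BB, B->CCB, C->AC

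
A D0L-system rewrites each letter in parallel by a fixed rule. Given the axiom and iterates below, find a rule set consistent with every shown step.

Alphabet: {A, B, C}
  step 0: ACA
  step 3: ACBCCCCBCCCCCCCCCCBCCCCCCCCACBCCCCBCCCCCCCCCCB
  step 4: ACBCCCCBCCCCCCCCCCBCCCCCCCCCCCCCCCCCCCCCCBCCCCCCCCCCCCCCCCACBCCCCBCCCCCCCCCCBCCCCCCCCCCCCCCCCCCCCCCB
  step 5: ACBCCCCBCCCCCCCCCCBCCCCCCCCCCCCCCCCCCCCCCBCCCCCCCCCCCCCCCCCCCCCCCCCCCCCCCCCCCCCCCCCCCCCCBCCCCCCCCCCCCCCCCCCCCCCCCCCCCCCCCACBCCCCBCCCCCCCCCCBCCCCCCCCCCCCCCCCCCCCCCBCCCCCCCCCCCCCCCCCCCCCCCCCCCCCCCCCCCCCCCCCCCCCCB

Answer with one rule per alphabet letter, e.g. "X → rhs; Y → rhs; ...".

  step 4 ⇒ step 5: ACBCCCCBCCCCCCCCCCBCCCCCCCCCCCCCCCCCCCCCCBCCCCCCCCCCCCCCCCACBCCCCBCCCCCCCCCCBCCCCCCCCCCCCCCCCCCCCCCB ⇒ ACB·CC·CCB·CC·CC·CC·CC·CCB·CC·CC·CC·CC·CC·CC·CC·CC·CC·CC·CCB·CC·CC·CC·CC·CC·CC·CC·CC·CC·CC·CC·CC·CC·CC·CC·CC·CC·CC·CC·CC·CC·CC·CCB·CC·CC·CC·CC·CC·CC·CC·CC·CC·CC·CC·CC·CC·CC·CC·CC·ACB·CC·CCB·CC·CC·CC·CC·CCB·CC·CC·CC·CC·CC·CC·CC·CC·CC·CC·CCB·CC·CC·CC·CC·CC·CC·CC·CC·CC·CC·CC·CC·CC·CC·CC·CC·CC·CC·CC·CC·CC·CC·CCB
    A ↦ ACB
    B ↦ CCB
    C ↦ CC

A->ACB, B->CCB, C->CC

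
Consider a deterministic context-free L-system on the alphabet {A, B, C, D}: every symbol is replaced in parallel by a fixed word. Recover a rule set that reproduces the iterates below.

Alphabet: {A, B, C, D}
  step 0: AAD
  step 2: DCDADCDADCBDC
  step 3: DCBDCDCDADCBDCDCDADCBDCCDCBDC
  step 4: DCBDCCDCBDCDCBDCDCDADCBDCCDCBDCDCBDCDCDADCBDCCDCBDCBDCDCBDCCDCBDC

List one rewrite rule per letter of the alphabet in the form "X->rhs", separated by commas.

  step 3 ⇒ step 4: DCBDCDCDADCBDCDCDADCBDCCDCBDC ⇒ DC·BDC·C·DC·BDC·DC·BDC·DC·DA·DC·BDC·C·DC·BDC·DC·BDC·DC·DA·DC·BDC·C·DC·BDC·BDC·DC·BDC·C·DC·BDC
    A ↦ DA
    B ↦ C
    C ↦ BDC
    D ↦ DC

A->DA, B->C, C->BDC, D->DC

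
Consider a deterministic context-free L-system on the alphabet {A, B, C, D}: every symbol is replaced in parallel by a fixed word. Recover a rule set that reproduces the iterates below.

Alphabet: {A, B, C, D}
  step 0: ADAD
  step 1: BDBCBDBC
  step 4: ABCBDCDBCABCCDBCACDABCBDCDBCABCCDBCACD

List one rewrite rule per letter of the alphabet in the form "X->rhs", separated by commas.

  step 0 ⇒ step 1: ADAD ⇒ BD·BC·BD·BC
    A ↦ BD
    D ↦ BC
    B ↦ A  (constrained at step 1)
    C ↦ CD  (constrained at step 1)

A->BD, B->A, C->CD, D->BC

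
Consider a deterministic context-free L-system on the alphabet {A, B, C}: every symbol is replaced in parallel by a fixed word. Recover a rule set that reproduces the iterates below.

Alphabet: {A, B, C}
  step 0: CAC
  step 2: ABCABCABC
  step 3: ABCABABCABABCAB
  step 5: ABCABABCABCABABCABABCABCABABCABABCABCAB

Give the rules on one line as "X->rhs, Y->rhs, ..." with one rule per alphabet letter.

A->AB, B->C, C->AB

  step 2 ⇒ step 3: ABCABCABC ⇒ AB·C·AB·AB·C·AB·AB·C·AB
    A ↦ AB
    B ↦ C
    C ↦ AB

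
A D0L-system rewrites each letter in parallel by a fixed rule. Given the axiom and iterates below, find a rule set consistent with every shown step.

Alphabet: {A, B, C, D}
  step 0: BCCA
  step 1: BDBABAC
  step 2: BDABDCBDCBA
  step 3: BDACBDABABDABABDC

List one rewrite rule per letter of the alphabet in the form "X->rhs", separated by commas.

A->C, B->BD, C->BA, D->A

  step 2 ⇒ step 3: BDABDCBDCBA ⇒ BD·A·C·BD·A·BA·BD·A·BA·BD·C
    A ↦ C
    B ↦ BD
    C ↦ BA
    D ↦ A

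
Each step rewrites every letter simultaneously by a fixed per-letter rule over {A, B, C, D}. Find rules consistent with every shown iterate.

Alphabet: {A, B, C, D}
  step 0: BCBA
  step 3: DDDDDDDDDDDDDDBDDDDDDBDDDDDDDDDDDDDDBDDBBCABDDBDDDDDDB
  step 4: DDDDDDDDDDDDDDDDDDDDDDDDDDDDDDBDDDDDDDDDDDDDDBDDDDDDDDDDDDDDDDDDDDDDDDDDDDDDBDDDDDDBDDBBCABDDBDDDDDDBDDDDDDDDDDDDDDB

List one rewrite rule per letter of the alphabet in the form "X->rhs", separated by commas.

A->CAB, B->DDB, C->B, D->DD

  step 3 ⇒ step 4: DDDDDDDDDDDDDDBDDDDDDBDDDDDDDDDDDDDDBDDBBCABDDBDDDDDDB ⇒ DD·DD·DD·DD·DD·DD·DD·DD·DD·DD·DD·DD·DD·DD·DDB·DD·DD·DD·DD·DD·DD·DDB·DD·DD·DD·DD·DD·DD·DD·DD·DD·DD·DD·DD·DD·DD·DDB·DD·DD·DDB·DDB·B·CAB·DDB·DD·DD·DDB·DD·DD·DD·DD·DD·DD·DDB
    A ↦ CAB
    B ↦ DDB
    C ↦ B
    D ↦ DD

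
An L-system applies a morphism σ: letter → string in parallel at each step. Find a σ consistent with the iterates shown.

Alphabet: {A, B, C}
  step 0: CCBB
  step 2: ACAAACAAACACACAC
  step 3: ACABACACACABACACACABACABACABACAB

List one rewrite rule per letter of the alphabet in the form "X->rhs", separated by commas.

A->AC, B->AA, C->AB

  step 2 ⇒ step 3: ACAAACAAACACACAC ⇒ AC·AB·AC·AC·AC·AB·AC·AC·AC·AB·AC·AB·AC·AB·AC·AB
    A ↦ AC
    C ↦ AB
    B ↦ AA  (constrained at step 0)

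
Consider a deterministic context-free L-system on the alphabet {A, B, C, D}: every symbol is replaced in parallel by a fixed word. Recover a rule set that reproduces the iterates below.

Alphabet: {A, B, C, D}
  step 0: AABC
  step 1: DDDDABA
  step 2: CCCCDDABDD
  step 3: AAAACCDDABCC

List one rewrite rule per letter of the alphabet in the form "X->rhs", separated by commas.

A->DD, B->AB, C->A, D->C

  step 2 ⇒ step 3: CCCCDDABDD ⇒ A·A·A·A·C·C·DD·AB·C·C
    A ↦ DD
    B ↦ AB
    C ↦ A
    D ↦ C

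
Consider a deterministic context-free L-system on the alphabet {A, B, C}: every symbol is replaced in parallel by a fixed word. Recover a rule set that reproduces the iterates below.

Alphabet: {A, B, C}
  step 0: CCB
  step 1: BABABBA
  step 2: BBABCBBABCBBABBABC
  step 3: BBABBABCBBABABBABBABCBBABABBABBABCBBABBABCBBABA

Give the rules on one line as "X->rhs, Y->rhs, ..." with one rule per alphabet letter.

  step 2 ⇒ step 3: BBABCBBABCBBABBABC ⇒ BBA·BBA·BC·BBA·BA·BBA·BBA·BC·BBA·BA·BBA·BBA·BC·BBA·BBA·BC·BBA·BA
    A ↦ BC
    B ↦ BBA
    C ↦ BA

A->BC, B->BBA, C->BA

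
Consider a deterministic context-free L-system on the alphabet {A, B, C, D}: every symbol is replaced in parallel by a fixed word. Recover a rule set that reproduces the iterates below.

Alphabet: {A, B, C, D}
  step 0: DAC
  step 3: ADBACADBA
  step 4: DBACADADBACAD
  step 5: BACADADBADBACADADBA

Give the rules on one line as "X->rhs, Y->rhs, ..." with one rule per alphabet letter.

  step 4 ⇒ step 5: DBACADADBACAD ⇒ BA·CA·D·A·D·BA·D·BA·CA·D·A·D·BA
    A ↦ D
    B ↦ CA
    C ↦ A
    D ↦ BA

A->D, B->CA, C->A, D->BA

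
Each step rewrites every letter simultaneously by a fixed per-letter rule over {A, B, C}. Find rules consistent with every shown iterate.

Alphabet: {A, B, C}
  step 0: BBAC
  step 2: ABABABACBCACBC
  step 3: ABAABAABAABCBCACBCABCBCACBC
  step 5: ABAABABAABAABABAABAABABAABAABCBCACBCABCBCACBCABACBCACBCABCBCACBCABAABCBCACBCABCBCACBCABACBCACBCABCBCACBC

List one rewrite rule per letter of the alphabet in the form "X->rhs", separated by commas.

  step 2 ⇒ step 3: ABABABACBCACBC ⇒ AB·A·AB·A·AB·A·AB·CBC·A·CBC·AB·CBC·A·CBC
    A ↦ AB
    B ↦ A
    C ↦ CBC

A->AB, B->A, C->CBC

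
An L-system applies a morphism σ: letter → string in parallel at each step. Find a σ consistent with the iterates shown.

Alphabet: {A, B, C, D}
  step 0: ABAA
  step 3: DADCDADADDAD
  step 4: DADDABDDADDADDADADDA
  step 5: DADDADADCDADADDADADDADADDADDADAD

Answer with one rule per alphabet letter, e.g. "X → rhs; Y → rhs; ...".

  step 4 ⇒ step 5: DADDABDDADDADDADADDA ⇒ DA·D·DA·DA·D·C·DA·DA·D·DA·DA·D·DA·DA·D·DA·D·DA·DA·D
    A ↦ D
    B ↦ C
    D ↦ DA
  step 3 ⇒ step 4: DADCDADADDAD ⇒ DA·D·DA·BD·DA·D·DA·D·DA·DA·D·DA
    C ↦ BD

A->D, B->C, C->BD, D->DA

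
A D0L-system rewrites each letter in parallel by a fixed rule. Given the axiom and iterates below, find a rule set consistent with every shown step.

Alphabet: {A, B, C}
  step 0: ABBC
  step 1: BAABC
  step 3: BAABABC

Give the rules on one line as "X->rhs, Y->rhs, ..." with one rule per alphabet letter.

A->B, B->A, C->BC

  step 0 ⇒ step 1: ABBC ⇒ B·A·A·BC
    A ↦ B
    B ↦ A
    C ↦ BC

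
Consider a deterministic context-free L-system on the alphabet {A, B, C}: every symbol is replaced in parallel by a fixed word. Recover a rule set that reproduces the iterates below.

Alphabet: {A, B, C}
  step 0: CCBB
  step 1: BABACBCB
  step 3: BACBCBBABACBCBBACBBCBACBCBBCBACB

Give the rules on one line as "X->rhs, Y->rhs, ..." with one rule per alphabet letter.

  step 0 ⇒ step 1: CCBB ⇒ BA·BA·CB·CB
    B ↦ CB
    C ↦ BA
    A ↦ BC  (constrained at step 1)

A->BC, B->CB, C->BA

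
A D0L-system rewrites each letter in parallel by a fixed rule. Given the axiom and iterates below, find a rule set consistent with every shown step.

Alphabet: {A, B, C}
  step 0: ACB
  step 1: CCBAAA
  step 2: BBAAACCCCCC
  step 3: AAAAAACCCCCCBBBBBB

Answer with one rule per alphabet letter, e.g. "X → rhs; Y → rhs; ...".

A->CC, B->AAA, C->B

  step 2 ⇒ step 3: BBAAACCCCCC ⇒ AAA·AAA·CC·CC·CC·B·B·B·B·B·B
    A ↦ CC
    B ↦ AAA
    C ↦ B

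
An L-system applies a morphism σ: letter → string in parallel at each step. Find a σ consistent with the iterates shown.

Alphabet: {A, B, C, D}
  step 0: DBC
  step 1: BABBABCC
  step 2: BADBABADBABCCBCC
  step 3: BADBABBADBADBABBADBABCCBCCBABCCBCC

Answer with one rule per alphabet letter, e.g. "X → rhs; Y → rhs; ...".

  step 2 ⇒ step 3: BADBABADBABCCBCC ⇒ BA·D·BAB·BA·D·BA·D·BAB·BA·D·BA·BCC·BCC·BA·BCC·BCC
    A ↦ D
    B ↦ BA
    C ↦ BCC
    D ↦ BAB

A->D, B->BA, C->BCC, D->BAB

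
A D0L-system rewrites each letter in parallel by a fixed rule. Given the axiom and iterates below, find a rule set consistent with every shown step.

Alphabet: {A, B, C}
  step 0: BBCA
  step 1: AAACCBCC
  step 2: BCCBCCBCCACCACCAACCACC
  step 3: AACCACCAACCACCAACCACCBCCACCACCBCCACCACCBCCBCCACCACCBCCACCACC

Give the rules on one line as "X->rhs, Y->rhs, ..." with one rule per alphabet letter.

A->BCC, B->A, C->ACC

  step 2 ⇒ step 3: BCCBCCBCCACCACCAACCACC ⇒ A·ACC·ACC·A·ACC·ACC·A·ACC·ACC·BCC·ACC·ACC·BCC·ACC·ACC·BCC·BCC·ACC·ACC·BCC·ACC·ACC
    A ↦ BCC
    B ↦ A
    C ↦ ACC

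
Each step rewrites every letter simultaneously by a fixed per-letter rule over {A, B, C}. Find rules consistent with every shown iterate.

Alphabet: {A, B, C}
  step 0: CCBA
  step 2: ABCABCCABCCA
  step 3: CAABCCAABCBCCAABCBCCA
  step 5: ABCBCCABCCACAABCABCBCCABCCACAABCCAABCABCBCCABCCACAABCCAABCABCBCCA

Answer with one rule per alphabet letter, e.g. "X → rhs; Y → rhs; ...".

  step 2 ⇒ step 3: ABCABCCABCCA ⇒ CA·A·BC·CA·A·BC·BC·CA·A·BC·BC·CA
    A ↦ CA
    B ↦ A
    C ↦ BC

A->CA, B->A, C->BC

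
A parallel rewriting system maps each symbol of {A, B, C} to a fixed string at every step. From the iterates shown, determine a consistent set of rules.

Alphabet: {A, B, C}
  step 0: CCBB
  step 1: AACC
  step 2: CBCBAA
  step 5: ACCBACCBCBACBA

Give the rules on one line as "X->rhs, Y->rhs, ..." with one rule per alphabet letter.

A->CB, B->C, C->A

  step 1 ⇒ step 2: AACC ⇒ CB·CB·A·A
    A ↦ CB
    C ↦ A
  step 0 ⇒ step 1: CCBB ⇒ A·A·C·C
    B ↦ C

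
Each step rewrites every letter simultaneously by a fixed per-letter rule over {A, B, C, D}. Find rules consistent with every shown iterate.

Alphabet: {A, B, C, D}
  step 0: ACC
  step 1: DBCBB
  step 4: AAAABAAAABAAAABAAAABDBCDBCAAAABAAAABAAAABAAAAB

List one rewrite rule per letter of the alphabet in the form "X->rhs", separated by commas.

  step 0 ⇒ step 1: ACC ⇒ DBC·B·B
    A ↦ DBC
    C ↦ B
    B ↦ AA  (constrained at step 1)
    D ↦ AA  (constrained at step 1)

A->DBC, B->AA, C->B, D->AA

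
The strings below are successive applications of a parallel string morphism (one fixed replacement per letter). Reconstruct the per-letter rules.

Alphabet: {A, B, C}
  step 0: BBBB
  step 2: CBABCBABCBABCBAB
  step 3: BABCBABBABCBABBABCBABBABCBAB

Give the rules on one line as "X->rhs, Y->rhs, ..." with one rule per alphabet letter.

A->CB, B->AB, C->B

  step 2 ⇒ step 3: CBABCBABCBABCBAB ⇒ B·AB·CB·AB·B·AB·CB·AB·B·AB·CB·AB·B·AB·CB·AB
    A ↦ CB
    B ↦ AB
    C ↦ B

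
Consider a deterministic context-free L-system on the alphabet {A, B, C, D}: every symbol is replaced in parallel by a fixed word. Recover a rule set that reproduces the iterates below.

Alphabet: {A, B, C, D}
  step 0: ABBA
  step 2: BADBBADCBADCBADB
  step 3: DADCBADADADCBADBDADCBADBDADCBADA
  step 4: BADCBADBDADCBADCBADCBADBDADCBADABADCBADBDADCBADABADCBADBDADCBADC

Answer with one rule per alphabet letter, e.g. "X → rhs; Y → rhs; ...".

  step 3 ⇒ step 4: DADCBADADADCBADBDADCBADBDADCBADA ⇒ BA·DC·BA·DB·DA·DC·BA·DC·BA·DC·BA·DB·DA·DC·BA·DA·BA·DC·BA·DB·DA·DC·BA·DA·BA·DC·BA·DB·DA·DC·BA·DC
    A ↦ DC
    B ↦ DA
    C ↦ DB
    D ↦ BA

A->DC, B->DA, C->DB, D->BA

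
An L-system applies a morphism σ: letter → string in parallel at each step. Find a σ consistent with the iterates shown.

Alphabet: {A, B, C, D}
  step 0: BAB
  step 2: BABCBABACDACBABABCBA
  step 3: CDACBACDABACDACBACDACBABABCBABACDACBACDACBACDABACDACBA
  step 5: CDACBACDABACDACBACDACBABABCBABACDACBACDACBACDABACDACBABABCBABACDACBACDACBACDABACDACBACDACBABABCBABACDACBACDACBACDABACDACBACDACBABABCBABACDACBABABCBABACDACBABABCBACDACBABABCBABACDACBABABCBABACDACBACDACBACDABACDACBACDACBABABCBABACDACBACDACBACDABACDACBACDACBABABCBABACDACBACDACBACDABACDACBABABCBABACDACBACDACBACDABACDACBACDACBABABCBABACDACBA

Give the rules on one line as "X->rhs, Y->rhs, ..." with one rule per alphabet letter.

A->CBA, B->CDA, C->BA, D->B

  step 2 ⇒ step 3: BABCBABACDACBABABCBA ⇒ CDA·CBA·CDA·BA·CDA·CBA·CDA·CBA·BA·B·CBA·BA·CDA·CBA·CDA·CBA·CDA·BA·CDA·CBA
    A ↦ CBA
    B ↦ CDA
    C ↦ BA
    D ↦ B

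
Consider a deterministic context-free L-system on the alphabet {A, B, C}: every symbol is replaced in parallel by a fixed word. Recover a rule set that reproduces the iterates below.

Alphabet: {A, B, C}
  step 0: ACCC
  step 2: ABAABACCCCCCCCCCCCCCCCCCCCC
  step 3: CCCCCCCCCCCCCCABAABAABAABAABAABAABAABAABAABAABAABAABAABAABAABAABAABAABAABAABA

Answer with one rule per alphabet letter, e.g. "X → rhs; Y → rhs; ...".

A->CC, B->CCC, C->ABA

  step 2 ⇒ step 3: ABAABACCCCCCCCCCCCCCCCCCCCC ⇒ CC·CCC·CC·CC·CCC·CC·ABA·ABA·ABA·ABA·ABA·ABA·ABA·ABA·ABA·ABA·ABA·ABA·ABA·ABA·ABA·ABA·ABA·ABA·ABA·ABA·ABA
    A ↦ CC
    B ↦ CCC
    C ↦ ABA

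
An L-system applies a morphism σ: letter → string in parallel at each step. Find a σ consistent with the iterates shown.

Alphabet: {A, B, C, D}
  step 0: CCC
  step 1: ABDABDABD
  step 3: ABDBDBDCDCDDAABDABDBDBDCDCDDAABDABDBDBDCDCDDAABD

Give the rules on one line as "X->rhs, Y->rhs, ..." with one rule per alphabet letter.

  step 0 ⇒ step 1: CCC ⇒ ABD·ABD·ABD
    C ↦ ABD
    A ↦ CD  (constrained at step 1)
    B ↦ DAA  (constrained at step 1)
    D ↦ BD  (constrained at step 1)

A->CD, B->DAA, C->ABD, D->BD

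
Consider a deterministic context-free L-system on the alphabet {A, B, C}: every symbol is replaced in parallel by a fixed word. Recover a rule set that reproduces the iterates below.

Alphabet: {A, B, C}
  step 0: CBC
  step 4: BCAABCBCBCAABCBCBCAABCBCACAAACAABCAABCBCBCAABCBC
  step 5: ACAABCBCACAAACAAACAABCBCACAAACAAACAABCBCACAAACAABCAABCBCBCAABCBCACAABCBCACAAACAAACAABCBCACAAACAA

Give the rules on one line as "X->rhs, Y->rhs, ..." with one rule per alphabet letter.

  step 4 ⇒ step 5: BCAABCBCBCAABCBCBCAABCBCACAAACAABCAABCBCBCAABCBC ⇒ AC·AA·BC·BC·AC·AA·AC·AA·AC·AA·BC·BC·AC·AA·AC·AA·AC·AA·BC·BC·AC·AA·AC·AA·BC·AA·BC·BC·BC·AA·BC·BC·AC·AA·BC·BC·AC·AA·AC·AA·AC·AA·BC·BC·AC·AA·AC·AA
    A ↦ BC
    B ↦ AC
    C ↦ AA

A->BC, B->AC, C->AA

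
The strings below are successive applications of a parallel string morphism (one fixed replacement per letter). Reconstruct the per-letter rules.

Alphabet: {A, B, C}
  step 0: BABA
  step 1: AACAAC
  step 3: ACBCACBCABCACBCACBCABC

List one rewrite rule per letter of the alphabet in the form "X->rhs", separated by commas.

  step 0 ⇒ step 1: BABA ⇒ A·AC·A·AC
    A ↦ AC
    B ↦ A
    C ↦ BC  (constrained at step 1)

A->AC, B->A, C->BC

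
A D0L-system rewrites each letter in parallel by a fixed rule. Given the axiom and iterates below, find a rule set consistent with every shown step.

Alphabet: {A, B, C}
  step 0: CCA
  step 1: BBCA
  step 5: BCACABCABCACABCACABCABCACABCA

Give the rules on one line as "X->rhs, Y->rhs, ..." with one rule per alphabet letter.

A->CA, B->CA, C->B

  step 0 ⇒ step 1: CCA ⇒ B·B·CA
    A ↦ CA
    C ↦ B
    B ↦ CA  (constrained at step 1)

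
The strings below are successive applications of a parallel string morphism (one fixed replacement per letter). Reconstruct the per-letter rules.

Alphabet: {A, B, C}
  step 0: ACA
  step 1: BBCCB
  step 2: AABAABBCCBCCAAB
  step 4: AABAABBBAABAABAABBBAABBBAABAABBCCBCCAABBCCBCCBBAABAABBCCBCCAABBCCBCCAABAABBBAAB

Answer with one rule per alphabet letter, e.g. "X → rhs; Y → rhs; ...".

  step 1 ⇒ step 2: BBCCB ⇒ AAB·AAB·BCC·BCC·AAB
    B ↦ AAB
    C ↦ BCC
  step 0 ⇒ step 1: ACA ⇒ B·BCC·B
    A ↦ B

A->B, B->AAB, C->BCC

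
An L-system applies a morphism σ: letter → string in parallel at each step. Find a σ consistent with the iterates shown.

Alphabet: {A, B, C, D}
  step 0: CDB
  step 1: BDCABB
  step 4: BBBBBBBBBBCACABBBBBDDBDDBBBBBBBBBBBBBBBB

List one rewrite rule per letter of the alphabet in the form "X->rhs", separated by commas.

  step 0 ⇒ step 1: CDB ⇒ BD·CA·BB
    B ↦ BB
    C ↦ BD
    D ↦ CA
    A ↦ D  (constrained at step 1)

A->D, B->BB, C->BD, D->CA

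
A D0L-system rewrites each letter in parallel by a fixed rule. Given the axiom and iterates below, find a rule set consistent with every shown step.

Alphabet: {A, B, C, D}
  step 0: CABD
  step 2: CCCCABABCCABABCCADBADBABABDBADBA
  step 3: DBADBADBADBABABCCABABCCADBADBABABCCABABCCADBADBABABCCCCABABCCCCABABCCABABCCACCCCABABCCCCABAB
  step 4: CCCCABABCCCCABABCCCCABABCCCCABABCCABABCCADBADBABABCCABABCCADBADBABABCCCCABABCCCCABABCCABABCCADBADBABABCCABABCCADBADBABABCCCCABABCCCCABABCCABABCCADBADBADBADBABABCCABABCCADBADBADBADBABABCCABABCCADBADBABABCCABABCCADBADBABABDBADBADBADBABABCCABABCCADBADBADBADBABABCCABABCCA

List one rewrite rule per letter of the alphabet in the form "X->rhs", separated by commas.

A->BAB, B->CCA, C->DBA, D->CC

  step 3 ⇒ step 4: DBADBADBADBABABCCABABCCADBADBABABCCABABCCADBADBABABCCCCABABCCCCABABCCABABCCACCCCABABCCCCABAB ⇒ CC·CCA·BAB·CC·CCA·BAB·CC·CCA·BAB·CC·CCA·BAB·CCA·BAB·CCA·DBA·DBA·BAB·CCA·BAB·CCA·DBA·DBA·BAB·CC·CCA·BAB·CC·CCA·BAB·CCA·BAB·CCA·DBA·DBA·BAB·CCA·BAB·CCA·DBA·DBA·BAB·CC·CCA·BAB·CC·CCA·BAB·CCA·BAB·CCA·DBA·DBA·DBA·DBA·BAB·CCA·BAB·CCA·DBA·DBA·DBA·DBA·BAB·CCA·BAB·CCA·DBA·DBA·BAB·CCA·BAB·CCA·DBA·DBA·BAB·DBA·DBA·DBA·DBA·BAB·CCA·BAB·CCA·DBA·DBA·DBA·DBA·BAB·CCA·BAB·CCA
    A ↦ BAB
    B ↦ CCA
    C ↦ DBA
    D ↦ CC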